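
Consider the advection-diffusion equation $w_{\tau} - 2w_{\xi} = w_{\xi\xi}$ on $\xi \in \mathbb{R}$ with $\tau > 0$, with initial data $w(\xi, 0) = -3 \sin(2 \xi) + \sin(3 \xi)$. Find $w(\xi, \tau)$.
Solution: Change to a moving frame: let $\eta = \xi + 2\tau$, $\sigma = \tau$ and write $w(\xi,\tau) = u(\eta,\sigma)$.
By the chain rule $w_{\tau} = u_{\sigma} + 2u_{\eta}$, $w_{\xi} = u_{\eta}$, $w_{\xi\xi} = u_{\eta\eta}$.
Then $w_{\tau} - 2w_{\xi} = u_{\sigma}$: the advection term cancels and the PDE becomes the heat equation $u_{\sigma} = u_{\eta\eta}$ on $\eta \in \mathbb{R}$.
Initial data: $u(\eta,0) = w(\eta,0) = -3 \sin(2 \eta) + \sin(3 \eta)$.
On $\eta \in \mathbb{R}$ each mode satisfies $(\sin(n\eta))'' = -n^2 \sin(n\eta)$, so $e^{-n^2\sigma} \sin(n\eta)$ solves the heat equation; by superposition $u(\eta,\sigma) = \sum c_n e^{-n^2\sigma} \sin(n\eta)$.
Reading off the coefficients: $c_2=-3, c_3=1$, so $u(\eta,\sigma) = -3 e^{-4 \sigma} \sin(2 \eta) + e^{-9 \sigma} \sin(3 \eta)$.
Substituting back $\eta = \xi + 2\tau$, $\sigma = \tau$: $w(\xi,\tau) = u(\xi + 2\tau, \tau)$.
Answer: $w(\xi, \tau) = -3 e^{-4 \tau} \sin(4 \tau + 2 \xi) + e^{-9 \tau} \sin(6 \tau + 3 \xi)$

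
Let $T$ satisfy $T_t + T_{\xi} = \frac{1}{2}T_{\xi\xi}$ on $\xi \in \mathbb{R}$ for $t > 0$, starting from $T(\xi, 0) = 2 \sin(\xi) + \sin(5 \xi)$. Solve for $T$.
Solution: Moving frame: $\eta = \xi - t$, $\sigma = t$, $T = u(\eta,\sigma)$, so $T_t = u_{\sigma} - u_{\eta}$ and $T_{\xi\xi} = u_{\eta\eta}$.
Hence $T_t + T_{\xi} = u_{\sigma}$ and the PDE becomes the heat equation $u_{\sigma} = \frac{1}{2}u_{\eta\eta}$ on $\eta \in \mathbb{R}$.
Initial data: $u(\eta,0) = T(\eta,0) = 2 \sin(\eta) + \sin(5 \eta)$. Each mode $\sin(n\eta)$ decays as $e^{-n^2\sigma/2}$ on $\mathbb{R}$, so $u(\eta,\sigma) = \sum c_n e^{-n^2\sigma/2} \sin(n\eta)$ with $c_1=2, c_5=1$: $u(\eta,\sigma) = 2 e^{-\sigma/2} \sin(\eta) + e^{-25 \sigma/2} \sin(5 \eta)$.
Substituting back: $T(\xi,t) = u(\xi - t, t)$.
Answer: $T(\xi, t) = 2 e^{-t/2} \sin(\xi - t) + e^{-25 t/2} \sin(5 \xi - 5 t)$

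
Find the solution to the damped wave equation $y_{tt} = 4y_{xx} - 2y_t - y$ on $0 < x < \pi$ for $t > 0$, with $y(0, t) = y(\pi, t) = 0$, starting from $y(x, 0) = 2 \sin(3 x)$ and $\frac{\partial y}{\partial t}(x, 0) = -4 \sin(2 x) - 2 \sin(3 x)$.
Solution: Substitute $y = e^{-t}u$.
Then $y_t = e^{-t}(u_t - u)$, $y_{tt} = e^{-t}(u_{tt} - 2u_t + u)$, $y_{xx} = e^{-t}u_{xx}$; substituting and dividing by $e^{-t}$, the lower-order terms cancel: $u_{tt} = 4u_{xx}$ (standard wave equation).
Data for $u$: $u(x,0) = y(x,0) = 2 \sin(3 x)$; $u_t(x,0) = y_t(x,0) + y(x,0) = -4 \sin(2 x)$. The boundary conditions carry over: $u(0,t) = u(\pi,t) = 0$.
Separating variables: $u = \sum [A_n \cos(\omega_n t) + B_n \sin(\omega_n t)] \sin(nx)$, $\omega_n = 2n$. From ICs ($B_n$ = velocity coefficient / $\omega_n$): $A_3=2, B_2=-1$.
So $u(x,t) = - \sin(4 t) \sin(2 x) + 2 \sin(3 x) \cos(6 t)$, and $y(x,t) = e^{-t}u(x,t)$.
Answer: $y(x, t) = - e^{-t} \sin(4 t) \sin(2 x) + 2 e^{-t} \sin(3 x) \cos(6 t)$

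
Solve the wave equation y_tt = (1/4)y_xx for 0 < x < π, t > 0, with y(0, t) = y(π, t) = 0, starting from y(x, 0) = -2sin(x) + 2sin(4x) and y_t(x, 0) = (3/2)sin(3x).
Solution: Separating variables: y = Σ [A_n cos(ω_n t) + B_n sin(ω_n t)] sin(nx), ω_n = n/2. From ICs (B_n = velocity coefficient / ω_n): A_1=-2, A_4=2, B_3=1.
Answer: y(x, t) = sin(3t/2)sin(3x) - 2sin(x)cos(t/2) + 2sin(4x)cos(2t)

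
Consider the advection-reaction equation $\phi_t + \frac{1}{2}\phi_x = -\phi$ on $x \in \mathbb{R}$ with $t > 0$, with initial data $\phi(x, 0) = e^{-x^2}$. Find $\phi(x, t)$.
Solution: Substitute $\phi = e^{-t}u$, i.e. $u = e^{t}\phi$.
By the product rule, $\phi_t = e^{-t}(u_t - u)$, $\phi_x = e^{-t}u_x$.
Substituting into the PDE and dividing by $e^{-t}$: $u_t - u + \frac{1}{2}u_x = -u$.
The lower-order terms cancel, leaving the standard advection equation $u_t + \frac{1}{2}u_x = 0$.
Initial data for $u$: $u(x,0) = \phi(x,0) = e^{-x^2}$.
Solve for $u$:
  By method of characteristics (waves move right with speed 1/2):
  Along characteristics $x - \frac{1}{2}t =$ const, $u$ is constant, so $u(x,t) = f(x - \frac{1}{2}t)$ with $f = u( \cdot , 0)$.
Hence $u(x,t) = e^{-(-t/2 + x)^2}$.
Transform back: $\phi(x,t) = e^{-t}u(x,t)$.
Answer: $\phi(x, t) = e^{-t} e^{-(-t/2 + x)^2}$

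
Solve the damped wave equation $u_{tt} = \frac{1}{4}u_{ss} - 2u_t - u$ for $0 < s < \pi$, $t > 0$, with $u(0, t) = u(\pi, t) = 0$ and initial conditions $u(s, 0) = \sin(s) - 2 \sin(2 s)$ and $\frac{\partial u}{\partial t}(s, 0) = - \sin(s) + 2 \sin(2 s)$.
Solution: Substitute $u = e^{-t}w$.
Then $u_t = e^{-t}(w_t - w)$, $u_{tt} = e^{-t}(w_{tt} - 2w_t + w)$, $u_{ss} = e^{-t}w_{ss}$; substituting and dividing by $e^{-t}$, the lower-order terms cancel: $w_{tt} = \frac{1}{4}w_{ss}$ (standard wave equation).
Data for $w$: $w(s,0) = u(s,0) = \sin(s) - 2 \sin(2 s)$; $w_t(s,0) = u_t(s,0) + u(s,0) = 0$. The boundary conditions carry over: $w(0,t) = w(\pi,t) = 0$.
Separating variables: $w = \sum [A_n \cos(\omega_n t) + B_n \sin(\omega_n t)] \sin(ns)$, $\omega_n = n/2$. From ICs: $A_1=1, A_2=-2$.
So $w(s,t) = \sin(s) \cos(t/2) - 2 \sin(2 s) \cos(t)$, and $u(s,t) = e^{-t}w(s,t)$.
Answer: $u(s, t) = e^{-t} \sin(s) \cos(t/2) - 2 e^{-t} \sin(2 s) \cos(t)$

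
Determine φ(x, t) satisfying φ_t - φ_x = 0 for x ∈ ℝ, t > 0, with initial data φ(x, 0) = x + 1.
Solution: By characteristics (dx/dt = -1), φ(x,t) = f(x + t) with f = φ(·, 0).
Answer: φ(x, t) = t + x + 1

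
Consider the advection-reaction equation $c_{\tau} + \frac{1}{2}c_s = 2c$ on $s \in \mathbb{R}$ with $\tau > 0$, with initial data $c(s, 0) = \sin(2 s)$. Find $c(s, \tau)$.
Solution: Substitute $c = e^{2\tau}u$, i.e. $u = e^{-2\tau}c$.
By the product rule, $c_{\tau} = e^{2\tau}(u_{\tau} + 2u)$, $c_s = e^{2\tau}u_s$.
Substituting into the PDE and dividing by $e^{2\tau}$: $u_{\tau} + 2u + \frac{1}{2}u_s = 2u$.
The lower-order terms cancel, leaving the standard advection equation $u_{\tau} + \frac{1}{2}u_s = 0$.
Initial data for $u$: $u(s,0) = c(s,0) = \sin(2 s)$.
Solve for $u$:
  By method of characteristics (waves move right with speed 1/2):
  Along characteristics $s - \frac{1}{2}\tau =$ const, $u$ is constant, so $u(s,\tau) = f(s - \frac{1}{2}\tau)$ with $f = u( \cdot , 0)$.
Hence $u(s,\tau) = \sin(2 s - \tau)$.
Transform back: $c(s,\tau) = e^{2\tau}u(s,\tau)$.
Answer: $c(s, \tau) = - e^{2 \tau} \sin(\tau - 2 s)$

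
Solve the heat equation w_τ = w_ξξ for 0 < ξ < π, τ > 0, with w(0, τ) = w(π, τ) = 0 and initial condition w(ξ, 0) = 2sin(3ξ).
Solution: Using separation of variables w = X(ξ)T(τ):
Eigenfunctions: sin(nξ), n = 1, 2, 3, ...
General solution: w(ξ, τ) = Σ c_n sin(nξ) exp(-n² τ)
Matching w(ξ,0) = 2sin(3ξ) term by term: c_3=2.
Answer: w(ξ, τ) = 2exp(-9τ)sin(3ξ)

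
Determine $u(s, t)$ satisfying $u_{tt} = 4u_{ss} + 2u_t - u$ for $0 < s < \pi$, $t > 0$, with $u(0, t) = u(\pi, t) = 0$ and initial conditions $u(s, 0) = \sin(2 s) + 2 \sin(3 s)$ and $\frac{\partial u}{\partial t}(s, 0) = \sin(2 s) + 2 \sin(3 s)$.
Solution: Substitute $u = e^{t}w$, i.e. $w = e^{-t}u$.
By the product rule, $u_t = e^{t}(w_t + w)$, $u_{tt} = e^{t}(w_{tt} + 2w_t + w)$, $u_{ss} = e^{t}w_{ss}$.
Substituting into the PDE and dividing by $e^{t}$: $w_{tt} + 2w_t + w = 4w_{ss} + 2(w_t + w) - w$.
The lower-order terms cancel, leaving the standard wave equation $w_{tt} = 4w_{ss}$.
Initial data for $w$: $w(s,0) = u(s,0) = \sin(2 s) + 2 \sin(3 s)$; $w_t(s,0) = u_t(s,0) - u(s,0) = 0$. The boundary conditions carry over: $w(0,t) = w(\pi,t) = 0$.
Solve for $w$:
  Using separation of variables $w = X(s)T(t)$:
  Eigenfunctions: $\sin(ns)$, $n = 1, 2, 3, \ldots$
  General solution: $w(s, t) = \sum [A_n \cos(2n t) + B_n \sin(2n t)] \sin(ns)$
  From $w(s,0) = \sin(2 s) + 2 \sin(3 s)$: $A_2=1, A_3=2$. From $w_t(s,0) = 0$: all $B_n = 0$.
Hence $w(s,t) = \sin(2 s) \cos(4 t) + 2 \sin(3 s) \cos(6 t)$.
Transform back: $u(s,t) = e^{t}w(s,t)$.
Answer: $u(s, t) = e^{t} \sin(2 s) \cos(4 t) + 2 e^{t} \sin(3 s) \cos(6 t)$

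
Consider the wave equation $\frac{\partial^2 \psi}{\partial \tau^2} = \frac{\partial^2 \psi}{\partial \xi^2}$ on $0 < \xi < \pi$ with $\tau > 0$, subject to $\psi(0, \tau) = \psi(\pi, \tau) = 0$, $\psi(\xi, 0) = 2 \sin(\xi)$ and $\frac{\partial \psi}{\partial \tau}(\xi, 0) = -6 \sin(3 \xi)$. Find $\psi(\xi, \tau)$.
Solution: Using separation of variables $\psi = X(\xi)T(\tau)$:
Eigenfunctions: $\sin(n\xi)$, $n = 1, 2, 3, \ldots$
General solution: $\psi(\xi, \tau) = \sum [A_n \cos(n \tau) + B_n \sin(n \tau)] \sin(n\xi)$
From $\psi(\xi,0) = 2 \sin(\xi)$: $A_1=2$. From $\psi_{\tau}(\xi,0) = -6 \sin(3 \xi)$, using $\psi_{\tau}(\xi,0) = \sum \omega_n B_n \sin(n\xi)$ with $\omega_n = n$: $B_3 = (-6)/3 = -2$.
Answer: $\psi(\xi, \tau) = -2 \sin(3 \tau) \sin(3 \xi) + 2 \sin(\xi) \cos(\tau)$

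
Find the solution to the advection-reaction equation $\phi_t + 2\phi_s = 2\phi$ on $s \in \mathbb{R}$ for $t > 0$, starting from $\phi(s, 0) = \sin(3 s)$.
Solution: Substitute $\phi = e^{2t}u$, i.e. $u = e^{-2t}\phi$.
By the product rule, $\phi_t = e^{2t}(u_t + 2u)$, $\phi_s = e^{2t}u_s$.
Substituting into the PDE and dividing by $e^{2t}$: $u_t + 2u + 2u_s = 2u$.
The lower-order terms cancel, leaving the standard advection equation $u_t + 2u_s = 0$.
Initial data for $u$: $u(s,0) = \phi(s,0) = \sin(3 s)$.
Solve for $u$:
  By method of characteristics (waves move right with speed 2):
  Along characteristics $s - 2t =$ const, $u$ is constant, so $u(s,t) = f(s - 2t)$ with $f = u( \cdot , 0)$.
Hence $u(s,t) = \sin(3 s - 6 t)$.
Transform back: $\phi(s,t) = e^{2t}u(s,t)$.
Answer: $\phi(s, t) = e^{2 t} \sin(3 s - 6 t)$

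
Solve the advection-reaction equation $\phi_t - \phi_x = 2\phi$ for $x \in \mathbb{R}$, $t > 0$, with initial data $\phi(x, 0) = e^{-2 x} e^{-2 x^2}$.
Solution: Substitute $\phi = e^{-2x}u$.
Then $\phi_x = e^{-2x}(u_x - 2u)$, $\phi_t = e^{-2x}u_t$; substituting and dividing by $e^{-2x}$, the lower-order terms cancel: $u_t - u_x = 0$ (standard advection equation).
Data for $u$: $u(x,0) = e^{2x}\phi(x,0) = e^{-2 x^2}$.
By characteristics ($dx/dt = -1$), $u(x,t) = f(x + t)$ with $f = u( \cdot , 0)$.
So $u(x,t) = e^{-2 (t + x)^2}$, and $\phi(x,t) = e^{-2x}u(x,t)$.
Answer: $\phi(x, t) = e^{-2 x} e^{-2 (t + x)^2}$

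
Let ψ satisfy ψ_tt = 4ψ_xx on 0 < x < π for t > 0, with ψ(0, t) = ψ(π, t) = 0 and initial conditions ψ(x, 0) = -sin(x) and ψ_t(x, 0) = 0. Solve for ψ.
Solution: Using separation of variables ψ = X(x)T(t):
Eigenfunctions: sin(nx), n = 1, 2, 3, ...
General solution: ψ(x, t) = Σ [A_n cos(2n t) + B_n sin(2n t)] sin(nx)
From ψ(x,0) = -sin(x): A_1=-1. From ψ_t(x,0) = 0: all B_n = 0.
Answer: ψ(x, t) = -sin(x)cos(2t)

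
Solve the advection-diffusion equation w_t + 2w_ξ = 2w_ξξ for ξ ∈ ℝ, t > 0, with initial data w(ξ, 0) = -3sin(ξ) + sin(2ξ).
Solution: Change to a moving frame: let η = ξ - 2t, σ = t and write w(ξ,t) = u(η,σ).
By the chain rule w_t = u_σ - 2u_η, w_ξ = u_η, w_ξξ = u_ηη.
Then w_t + 2w_ξ = u_σ: the advection term cancels and the PDE becomes the heat equation u_σ = 2u_ηη on η ∈ ℝ.
Initial data: u(η,0) = w(η,0) = -3sin(η) + sin(2η).
On η ∈ ℝ each mode satisfies (sin(nη))″ = -n² sin(nη), so exp(-2n²σ) sin(nη) solves the heat equation; by superposition u(η,σ) = Σ c_n exp(-2n²σ) sin(nη).
Reading off the coefficients: c_1=-3, c_2=1, so u(η,σ) = -3exp(-2σ)sin(η) + exp(-8σ)sin(2η).
Substituting back η = ξ - 2t, σ = t: w(ξ,t) = u(ξ - 2t, t).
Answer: w(ξ, t) = 3exp(-2t)sin(2t - ξ) - exp(-8t)sin(4t - 2ξ)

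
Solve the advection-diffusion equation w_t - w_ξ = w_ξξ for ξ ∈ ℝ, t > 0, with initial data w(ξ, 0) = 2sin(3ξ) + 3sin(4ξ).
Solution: Moving frame: η = ξ + t, σ = t, w = u(η,σ), so w_t = u_σ + u_η and w_ξξ = u_ηη.
Hence w_t - w_ξ = u_σ and the PDE becomes the heat equation u_σ = u_ηη on η ∈ ℝ.
Initial data: u(η,0) = w(η,0) = 2sin(3η) + 3sin(4η). Each mode sin(nη) decays as exp(-n²σ) on ℝ, so u(η,σ) = Σ c_n exp(-n²σ) sin(nη) with c_3=2, c_4=3: u(η,σ) = 2exp(-9σ)sin(3η) + 3exp(-16σ)sin(4η).
Substituting back: w(ξ,t) = u(ξ + t, t).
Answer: w(ξ, t) = 2exp(-9t)sin(3t + 3ξ) + 3exp(-16t)sin(4t + 4ξ)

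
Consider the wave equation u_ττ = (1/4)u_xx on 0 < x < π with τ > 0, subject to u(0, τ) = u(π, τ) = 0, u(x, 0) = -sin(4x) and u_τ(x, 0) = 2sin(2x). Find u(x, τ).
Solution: Using separation of variables u = X(x)T(τ):
Eigenfunctions: sin(nx), n = 1, 2, 3, ...
General solution: u(x, τ) = Σ [A_n cos(n τ/2) + B_n sin(n τ/2)] sin(nx)
From u(x,0) = -sin(4x): A_4=-1. From u_τ(x,0) = 2sin(2x), using u_τ(x,0) = Σ ω_n B_n sin(nx) with ω_n = n/2: B_2 = 2/1 = 2.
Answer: u(x, τ) = 2sin(2x)sin(τ) - sin(4x)cos(2τ)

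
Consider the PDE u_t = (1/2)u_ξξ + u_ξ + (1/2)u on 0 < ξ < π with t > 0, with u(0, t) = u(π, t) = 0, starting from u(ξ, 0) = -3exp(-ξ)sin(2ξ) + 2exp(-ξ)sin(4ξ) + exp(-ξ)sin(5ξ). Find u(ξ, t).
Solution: Substitute u = exp(-ξ)w.
Then u_ξ = exp(-ξ)(w_ξ - w), u_ξξ = exp(-ξ)(w_ξξ - 2w_ξ + w), u_t = exp(-ξ)w_t; substituting and dividing by exp(-ξ), the lower-order terms cancel: w_t = (1/2)w_ξξ (standard heat equation).
Data for w: w(ξ,0) = exp(ξ)u(ξ,0) = -3sin(2ξ) + 2sin(4ξ) + sin(5ξ). The boundary conditions carry over: w(0,t) = w(π,t) = 0.
Separating variables: w = Σ c_n exp(-n²t/2) sin(nξ). From w(ξ,0) = -3sin(2ξ) + 2sin(4ξ) + sin(5ξ): c_2=-3, c_4=2, c_5=1.
So w(ξ,t) = -3exp(-2t)sin(2ξ) + 2exp(-8t)sin(4ξ) + exp(-25t/2)sin(5ξ), and u(ξ,t) = exp(-ξ)w(ξ,t).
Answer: u(ξ, t) = -3exp(-2t)exp(-ξ)sin(2ξ) + 2exp(-8t)exp(-ξ)sin(4ξ) + exp(-25t/2)exp(-ξ)sin(5ξ)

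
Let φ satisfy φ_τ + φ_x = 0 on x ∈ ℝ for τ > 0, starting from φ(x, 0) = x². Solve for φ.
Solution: By characteristics (dx/dτ = 1), φ(x,τ) = f(x - τ) with f = φ(·, 0).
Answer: φ(x, τ) = x² - 2xτ + τ²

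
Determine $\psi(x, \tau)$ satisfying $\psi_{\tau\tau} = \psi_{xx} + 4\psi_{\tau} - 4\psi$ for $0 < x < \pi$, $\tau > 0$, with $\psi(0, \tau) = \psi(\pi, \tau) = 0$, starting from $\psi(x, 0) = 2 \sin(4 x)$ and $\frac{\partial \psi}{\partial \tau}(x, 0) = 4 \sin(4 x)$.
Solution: Substitute $\psi = e^{2\tau}u$, i.e. $u = e^{-2\tau}\psi$.
By the product rule, $\psi_{\tau} = e^{2\tau}(u_{\tau} + 2u)$, $\psi_{\tau\tau} = e^{2\tau}(u_{\tau\tau} + 4u_{\tau} + 4u)$, $\psi_{xx} = e^{2\tau}u_{xx}$.
Substituting into the PDE and dividing by $e^{2\tau}$: $u_{\tau\tau} + 4u_{\tau} + 4u = u_{xx} + 4(u_{\tau} + 2u) - 4u$.
The lower-order terms cancel, leaving the standard wave equation $u_{\tau\tau} = u_{xx}$.
Initial data for $u$: $u(x,0) = \psi(x,0) = 2 \sin(4 x)$; $u_{\tau}(x,0) = \psi_{\tau}(x,0) - 2\psi(x,0) = 0$. The boundary conditions carry over: $u(0,\tau) = u(\pi,\tau) = 0$.
Solve for $u$:
  Using separation of variables $u = X(x)T(\tau)$:
  Eigenfunctions: $\sin(nx)$, $n = 1, 2, 3, \ldots$
  General solution: $u(x, \tau) = \sum [A_n \cos(n \tau) + B_n \sin(n \tau)] \sin(nx)$
  From $u(x,0) = 2 \sin(4 x)$: $A_4=2$. From $u_{\tau}(x,0) = 0$: all $B_n = 0$.
Hence $u(x,\tau) = 2 \sin(4 x) \cos(4 \tau)$.
Transform back: $\psi(x,\tau) = e^{2\tau}u(x,\tau)$.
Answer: $\psi(x, \tau) = 2 e^{2 \tau} \sin(4 x) \cos(4 \tau)$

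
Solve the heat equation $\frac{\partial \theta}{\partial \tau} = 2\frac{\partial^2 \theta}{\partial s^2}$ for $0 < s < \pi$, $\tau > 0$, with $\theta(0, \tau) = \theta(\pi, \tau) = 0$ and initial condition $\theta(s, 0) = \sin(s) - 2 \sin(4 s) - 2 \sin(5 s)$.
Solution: Separating variables: $\theta = \sum c_n e^{-2n^2\tau} \sin(ns)$. From $\theta(s,0) = \sin(s) - 2 \sin(4 s) - 2 \sin(5 s)$: $c_1=1, c_4=-2, c_5=-2$.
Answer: $\theta(s, \tau) = e^{-2 \tau} \sin(s) - 2 e^{-32 \tau} \sin(4 s) - 2 e^{-50 \tau} \sin(5 s)$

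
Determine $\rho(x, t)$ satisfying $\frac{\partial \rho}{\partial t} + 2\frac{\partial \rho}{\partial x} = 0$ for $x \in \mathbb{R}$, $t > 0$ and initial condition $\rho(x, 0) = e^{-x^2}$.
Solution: By method of characteristics (waves move right with speed 2):
Along characteristics $x - 2t =$ const, $\rho$ is constant, so $\rho(x,t) = f(x - 2t)$ with $f = \rho( \cdot , 0)$.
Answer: $\rho(x, t) = e^{-(-2 t + x)^2}$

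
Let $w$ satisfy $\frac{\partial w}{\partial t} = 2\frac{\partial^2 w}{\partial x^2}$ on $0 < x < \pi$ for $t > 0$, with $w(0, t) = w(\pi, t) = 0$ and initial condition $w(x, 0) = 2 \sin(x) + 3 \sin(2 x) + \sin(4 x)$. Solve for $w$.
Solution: Separating variables: $w = \sum c_n e^{-2n^2t} \sin(nx)$. From $w(x,0) = 2 \sin(x) + 3 \sin(2 x) + \sin(4 x)$: $c_1=2, c_2=3, c_4=1$.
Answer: $w(x, t) = 2 e^{-2 t} \sin(x) + 3 e^{-8 t} \sin(2 x) + e^{-32 t} \sin(4 x)$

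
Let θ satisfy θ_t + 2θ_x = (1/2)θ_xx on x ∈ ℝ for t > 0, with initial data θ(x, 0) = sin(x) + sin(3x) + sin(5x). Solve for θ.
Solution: Moving frame: η = x - 2t, σ = t, θ = u(η,σ), so θ_t = u_σ - 2u_η and θ_xx = u_ηη.
Hence θ_t + 2θ_x = u_σ and the PDE becomes the heat equation u_σ = (1/2)u_ηη on η ∈ ℝ.
Initial data: u(η,0) = θ(η,0) = sin(η) + sin(3η) + sin(5η). Each mode sin(nη) decays as exp(-n²σ/2) on ℝ, so u(η,σ) = Σ c_n exp(-n²σ/2) sin(nη) with c_1=1, c_3=1, c_5=1: u(η,σ) = exp(-σ/2)sin(η) + exp(-9σ/2)sin(3η) + exp(-25σ/2)sin(5η).
Substituting back: θ(x,t) = u(x - 2t, t).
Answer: θ(x, t) = -exp(-t/2)sin(2t - x) - exp(-9t/2)sin(6t - 3x) - exp(-25t/2)sin(10t - 5x)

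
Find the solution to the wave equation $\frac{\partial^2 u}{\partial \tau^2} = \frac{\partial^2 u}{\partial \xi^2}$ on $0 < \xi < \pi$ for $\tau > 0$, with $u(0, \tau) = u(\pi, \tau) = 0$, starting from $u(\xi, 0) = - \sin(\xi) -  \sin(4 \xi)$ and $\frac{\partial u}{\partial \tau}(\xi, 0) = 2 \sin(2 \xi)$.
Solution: Separating variables: $u = \sum [A_n \cos(\omega_n \tau) + B_n \sin(\omega_n \tau)] \sin(n\xi)$, $\omega_n = n$. From ICs ($B_n$ = velocity coefficient / $\omega_n$): $A_1=-1, A_4=-1, B_2=1$.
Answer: $u(\xi, \tau) = \sin(2 \tau) \sin(2 \xi) -  \sin(\xi) \cos(\tau) -  \sin(4 \xi) \cos(4 \tau)$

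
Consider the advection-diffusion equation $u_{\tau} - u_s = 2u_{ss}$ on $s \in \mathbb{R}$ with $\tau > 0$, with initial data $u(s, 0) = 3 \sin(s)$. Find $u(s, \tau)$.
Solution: Change to a moving frame: let $\eta = s + \tau$, $\sigma = \tau$ and write $u(s,\tau) = w(\eta,\sigma)$.
By the chain rule $u_{\tau} = w_{\sigma} + w_{\eta}$, $u_s = w_{\eta}$, $u_{ss} = w_{\eta\eta}$.
Then $u_{\tau} - u_s = w_{\sigma}$: the advection term cancels and the PDE becomes the heat equation $w_{\sigma} = 2w_{\eta\eta}$ on $\eta \in \mathbb{R}$.
Initial data: $w(\eta,0) = u(\eta,0) = 3 \sin(\eta)$.
On $\eta \in \mathbb{R}$ each mode satisfies $(\sin(n\eta))'' = -n^2 \sin(n\eta)$, so $e^{-2n^2\sigma} \sin(n\eta)$ solves the heat equation; by superposition $w(\eta,\sigma) = \sum c_n e^{-2n^2\sigma} \sin(n\eta)$.
Reading off the coefficients: $c_1=3$, so $w(\eta,\sigma) = 3 e^{-2 \sigma} \sin(\eta)$.
Substituting back $\eta = s + \tau$, $\sigma = \tau$: $u(s,\tau) = w(s + \tau, \tau)$.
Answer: $u(s, \tau) = 3 e^{-2 \tau} \sin(\tau + s)$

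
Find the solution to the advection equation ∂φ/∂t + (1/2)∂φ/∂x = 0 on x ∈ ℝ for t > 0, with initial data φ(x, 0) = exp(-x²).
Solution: By characteristics (dx/dt = 1/2), φ(x,t) = f(x - (1/2)t) with f = φ(·, 0).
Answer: φ(x, t) = exp(-(-t/2 + x)²)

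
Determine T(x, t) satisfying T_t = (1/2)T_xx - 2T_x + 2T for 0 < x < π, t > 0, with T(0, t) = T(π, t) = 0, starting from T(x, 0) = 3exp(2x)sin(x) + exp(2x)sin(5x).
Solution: Substitute T = exp(2x)u, i.e. u = exp(-2x)T.
By the product rule, T_x = exp(2x)(u_x + 2u), T_xx = exp(2x)(u_xx + 4u_x + 4u), T_t = exp(2x)u_t.
Substituting into the PDE and dividing by exp(2x): u_t = (1/2)(u_xx + 4u_x + 4u) - 2(u_x + 2u) + 2u.
The lower-order terms cancel, leaving the standard heat equation u_t = (1/2)u_xx.
Initial data for u: u(x,0) = exp(-2x)T(x,0) = 3sin(x) + sin(5x). The boundary conditions carry over: u(0,t) = u(π,t) = 0.
Solve for u:
  Using separation of variables u = X(x)G(t):
  Eigenfunctions: sin(nx), n = 1, 2, 3, ...
  General solution: u(x, t) = Σ c_n sin(nx) exp(-n² t/2)
  Matching u(x,0) = 3sin(x) + sin(5x) term by term: c_1=3, c_5=1.
Hence u(x,t) = 3exp(-t/2)sin(x) + exp(-25t/2)sin(5x).
Transform back: T(x,t) = exp(2x)u(x,t).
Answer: T(x, t) = 3exp(-t/2)exp(2x)sin(x) + exp(-25t/2)exp(2x)sin(5x)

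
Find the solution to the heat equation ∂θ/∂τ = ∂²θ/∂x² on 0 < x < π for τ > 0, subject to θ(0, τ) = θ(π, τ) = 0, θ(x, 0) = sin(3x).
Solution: Separating variables: θ = Σ c_n exp(-n²τ) sin(nx). From θ(x,0) = sin(3x): c_3=1.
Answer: θ(x, τ) = exp(-9τ)sin(3x)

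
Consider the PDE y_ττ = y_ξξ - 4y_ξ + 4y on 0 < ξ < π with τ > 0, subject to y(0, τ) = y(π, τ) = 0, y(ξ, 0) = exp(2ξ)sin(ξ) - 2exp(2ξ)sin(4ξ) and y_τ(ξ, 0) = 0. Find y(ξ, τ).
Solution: Substitute y = exp(2ξ)u.
Then y_ξ = exp(2ξ)(u_ξ + 2u), y_ξξ = exp(2ξ)(u_ξξ + 4u_ξ + 4u), y_ττ = exp(2ξ)u_ττ; substituting and dividing by exp(2ξ), the lower-order terms cancel: u_ττ = u_ξξ (standard wave equation).
Data for u: u(ξ,0) = exp(-2ξ)y(ξ,0) = sin(ξ) - 2sin(4ξ); u_τ(ξ,0) = exp(-2ξ)y_τ(ξ,0) = 0. The boundary conditions carry over: u(0,τ) = u(π,τ) = 0.
Separating variables: u = Σ [A_n cos(ω_n τ) + B_n sin(ω_n τ)] sin(nξ), ω_n = n. From ICs: A_1=1, A_4=-2.
So u(ξ,τ) = sin(ξ)cos(τ) - 2sin(4ξ)cos(4τ), and y(ξ,τ) = exp(2ξ)u(ξ,τ).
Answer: y(ξ, τ) = exp(2ξ)sin(ξ)cos(τ) - 2exp(2ξ)sin(4ξ)cos(4τ)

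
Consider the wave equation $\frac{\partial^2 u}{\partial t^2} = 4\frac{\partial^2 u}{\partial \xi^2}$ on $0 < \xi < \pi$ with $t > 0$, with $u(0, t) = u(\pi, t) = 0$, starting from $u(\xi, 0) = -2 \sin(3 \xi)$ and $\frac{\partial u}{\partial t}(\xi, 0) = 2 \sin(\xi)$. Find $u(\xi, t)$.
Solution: Separating variables: $u = \sum [A_n \cos(\omega_n t) + B_n \sin(\omega_n t)] \sin(n\xi)$, $\omega_n = 2n$. From ICs ($B_n$ = velocity coefficient / $\omega_n$): $A_3=-2, B_1=1$.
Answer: $u(\xi, t) = \sin(\xi) \sin(2 t) - 2 \sin(3 \xi) \cos(6 t)$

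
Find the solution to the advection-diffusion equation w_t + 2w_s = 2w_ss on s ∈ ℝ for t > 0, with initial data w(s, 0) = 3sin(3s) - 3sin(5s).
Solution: Moving frame: η = s - 2t, σ = t, w = u(η,σ), so w_t = u_σ - 2u_η and w_ss = u_ηη.
Hence w_t + 2w_s = u_σ and the PDE becomes the heat equation u_σ = 2u_ηη on η ∈ ℝ.
Initial data: u(η,0) = w(η,0) = 3sin(3η) - 3sin(5η). Each mode sin(nη) decays as exp(-2n²σ) on ℝ, so u(η,σ) = Σ c_n exp(-2n²σ) sin(nη) with c_3=3, c_5=-3: u(η,σ) = 3exp(-18σ)sin(3η) - 3exp(-50σ)sin(5η).
Substituting back: w(s,t) = u(s - 2t, t).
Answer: w(s, t) = 3exp(-18t)sin(3s - 6t) - 3exp(-50t)sin(5s - 10t)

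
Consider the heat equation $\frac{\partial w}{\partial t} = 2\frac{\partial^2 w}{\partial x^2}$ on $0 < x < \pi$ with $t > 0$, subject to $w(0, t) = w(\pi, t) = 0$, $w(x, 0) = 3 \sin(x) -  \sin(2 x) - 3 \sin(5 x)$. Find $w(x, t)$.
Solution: Using separation of variables $w = X(x)T(t)$:
Eigenfunctions: $\sin(nx)$, $n = 1, 2, 3, \ldots$
General solution: $w(x, t) = \sum c_n \sin(nx) e^{-2n^2 t}$
Matching $w(x,0) = 3 \sin(x) - \sin(2 x) - 3 \sin(5 x)$ term by term: $c_1=3, c_2=-1, c_5=-3$.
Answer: $w(x, t) = 3 e^{-2 t} \sin(x) -  e^{-8 t} \sin(2 x) - 3 e^{-50 t} \sin(5 x)$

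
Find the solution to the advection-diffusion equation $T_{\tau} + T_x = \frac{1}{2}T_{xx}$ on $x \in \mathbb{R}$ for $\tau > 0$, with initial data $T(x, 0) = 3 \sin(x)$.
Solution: Change to a moving frame: let $\eta = x - \tau$, $\sigma = \tau$ and write $T(x,\tau) = u(\eta,\sigma)$.
By the chain rule $T_{\tau} = u_{\sigma} - u_{\eta}$, $T_x = u_{\eta}$, $T_{xx} = u_{\eta\eta}$.
Then $T_{\tau} + T_x = u_{\sigma}$: the advection term cancels and the PDE becomes the heat equation $u_{\sigma} = \frac{1}{2}u_{\eta\eta}$ on $\eta \in \mathbb{R}$.
Initial data: $u(\eta,0) = T(\eta,0) = 3 \sin(\eta)$.
On $\eta \in \mathbb{R}$ each mode satisfies $(\sin(n\eta))'' = -n^2 \sin(n\eta)$, so $e^{-n^2\sigma/2} \sin(n\eta)$ solves the heat equation; by superposition $u(\eta,\sigma) = \sum c_n e^{-n^2\sigma/2} \sin(n\eta)$.
Reading off the coefficients: $c_1=3$, so $u(\eta,\sigma) = 3 e^{-\sigma/2} \sin(\eta)$.
Substituting back $\eta = x - \tau$, $\sigma = \tau$: $T(x,\tau) = u(x - \tau, \tau)$.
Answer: $T(x, \tau) = -3 e^{-\tau/2} \sin(\tau - x)$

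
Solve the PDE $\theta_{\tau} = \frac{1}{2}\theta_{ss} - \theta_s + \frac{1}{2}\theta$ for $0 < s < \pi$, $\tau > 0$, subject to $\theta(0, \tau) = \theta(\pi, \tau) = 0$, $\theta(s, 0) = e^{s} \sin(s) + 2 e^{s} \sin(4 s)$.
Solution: Substitute $\theta = e^{s}u$, i.e. $u = e^{-s}\theta$.
By the product rule, $\theta_s = e^{s}(u_s + u)$, $\theta_{ss} = e^{s}(u_{ss} + 2u_s + u)$, $\theta_{\tau} = e^{s}u_{\tau}$.
Substituting into the PDE and dividing by $e^{s}$: $u_{\tau} = \frac{1}{2}(u_{ss} + 2u_s + u) - (u_s + u) + \frac{1}{2}u$.
The lower-order terms cancel, leaving the standard heat equation $u_{\tau} = \frac{1}{2}u_{ss}$.
Initial data for $u$: $u(s,0) = e^{-s}\theta(s,0) = \sin(s) + 2 \sin(4 s)$. The boundary conditions carry over: $u(0,\tau) = u(\pi,\tau) = 0$.
Solve for $u$:
  Using separation of variables $u = X(s)G(\tau)$:
  Eigenfunctions: $\sin(ns)$, $n = 1, 2, 3, \ldots$
  General solution: $u(s, \tau) = \sum c_n \sin(ns) e^{-n^2 \tau/2}$
  Matching $u(s,0) = \sin(s) + 2 \sin(4 s)$ term by term: $c_1=1, c_4=2$.
Hence $u(s,\tau) = 2 e^{-8 \tau} \sin(4 s) + e^{-\tau/2} \sin(s)$.
Transform back: $\theta(s,\tau) = e^{s}u(s,\tau)$.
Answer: $\theta(s, \tau) = 2 e^{-8 \tau} e^{s} \sin(4 s) + e^{-\tau/2} e^{s} \sin(s)$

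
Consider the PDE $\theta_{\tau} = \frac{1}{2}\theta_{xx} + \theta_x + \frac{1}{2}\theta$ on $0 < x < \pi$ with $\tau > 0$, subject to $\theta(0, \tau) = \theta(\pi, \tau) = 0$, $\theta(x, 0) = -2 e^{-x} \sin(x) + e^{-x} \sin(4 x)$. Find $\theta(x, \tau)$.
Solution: Substitute $\theta = e^{-x}u$, i.e. $u = e^{x}\theta$.
By the product rule, $\theta_x = e^{-x}(u_x - u)$, $\theta_{xx} = e^{-x}(u_{xx} - 2u_x + u)$, $\theta_{\tau} = e^{-x}u_{\tau}$.
Substituting into the PDE and dividing by $e^{-x}$: $u_{\tau} = \frac{1}{2}(u_{xx} - 2u_x + u) + (u_x - u) + \frac{1}{2}u$.
The lower-order terms cancel, leaving the standard heat equation $u_{\tau} = \frac{1}{2}u_{xx}$.
Initial data for $u$: $u(x,0) = e^{x}\theta(x,0) = -2 \sin(x) + \sin(4 x)$. The boundary conditions carry over: $u(0,\tau) = u(\pi,\tau) = 0$.
Solve for $u$:
  Using separation of variables $u = X(x)G(\tau)$:
  Eigenfunctions: $\sin(nx)$, $n = 1, 2, 3, \ldots$
  General solution: $u(x, \tau) = \sum c_n \sin(nx) e^{-n^2 \tau/2}$
  Matching $u(x,0) = -2 \sin(x) + \sin(4 x)$ term by term: $c_1=-2, c_4=1$.
Hence $u(x,\tau) = e^{-8 \tau} \sin(4 x) - 2 e^{-\tau/2} \sin(x)$.
Transform back: $\theta(x,\tau) = e^{-x}u(x,\tau)$.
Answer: $\theta(x, \tau) = e^{-8 \tau} e^{-x} \sin(4 x) - 2 e^{-\tau/2} e^{-x} \sin(x)$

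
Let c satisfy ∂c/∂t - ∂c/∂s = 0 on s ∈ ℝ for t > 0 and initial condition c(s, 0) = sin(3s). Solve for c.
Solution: By method of characteristics (waves move left with speed 1):
Along characteristics s + t = const, c is constant, so c(s,t) = f(s + t) with f = c(·, 0).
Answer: c(s, t) = sin(3s + 3t)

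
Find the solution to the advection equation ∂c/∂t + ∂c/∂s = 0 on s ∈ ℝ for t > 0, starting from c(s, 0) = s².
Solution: By method of characteristics (waves move right with speed 1):
Along characteristics s - t = const, c is constant, so c(s,t) = f(s - t) with f = c(·, 0).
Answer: c(s, t) = s² - 2st + t²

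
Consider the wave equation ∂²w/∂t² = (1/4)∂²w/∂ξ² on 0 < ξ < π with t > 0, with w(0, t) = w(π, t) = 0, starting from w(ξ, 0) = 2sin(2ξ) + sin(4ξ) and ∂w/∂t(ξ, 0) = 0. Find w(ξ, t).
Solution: Separating variables: w = Σ [A_n cos(ω_n t) + B_n sin(ω_n t)] sin(nξ), ω_n = n/2. From ICs: A_2=2, A_4=1.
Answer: w(ξ, t) = 2sin(2ξ)cos(t) + sin(4ξ)cos(2t)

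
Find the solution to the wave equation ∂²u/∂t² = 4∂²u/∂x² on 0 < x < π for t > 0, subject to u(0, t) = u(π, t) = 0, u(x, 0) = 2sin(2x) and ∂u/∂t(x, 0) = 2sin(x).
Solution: Separating variables: u = Σ [A_n cos(ω_n t) + B_n sin(ω_n t)] sin(nx), ω_n = 2n. From ICs (B_n = velocity coefficient / ω_n): A_2=2, B_1=1.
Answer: u(x, t) = sin(2t)sin(x) + 2sin(2x)cos(4t)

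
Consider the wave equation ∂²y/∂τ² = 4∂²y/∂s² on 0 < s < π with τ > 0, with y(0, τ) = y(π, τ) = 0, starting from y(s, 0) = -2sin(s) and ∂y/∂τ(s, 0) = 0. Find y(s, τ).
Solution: Using separation of variables y = X(s)T(τ):
Eigenfunctions: sin(ns), n = 1, 2, 3, ...
General solution: y(s, τ) = Σ [A_n cos(2n τ) + B_n sin(2n τ)] sin(ns)
From y(s,0) = -2sin(s): A_1=-2. From y_τ(s,0) = 0: all B_n = 0.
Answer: y(s, τ) = -2sin(s)cos(2τ)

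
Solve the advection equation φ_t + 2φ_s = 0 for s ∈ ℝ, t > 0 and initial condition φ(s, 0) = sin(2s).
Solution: By characteristics (ds/dt = 2), φ(s,t) = f(s - 2t) with f = φ(·, 0).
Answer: φ(s, t) = sin(2s - 4t)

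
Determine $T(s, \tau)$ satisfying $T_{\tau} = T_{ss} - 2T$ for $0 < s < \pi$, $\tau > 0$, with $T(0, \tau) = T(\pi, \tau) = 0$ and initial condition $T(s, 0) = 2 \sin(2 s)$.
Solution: Substitute $T = e^{-2\tau}u$.
Then $T_{\tau} = e^{-2\tau}(u_{\tau} - 2u)$, $T_{ss} = e^{-2\tau}u_{ss}$; substituting and dividing by $e^{-2\tau}$, the lower-order terms cancel: $u_{\tau} = u_{ss}$ (standard heat equation).
Data for $u$: $u(s,0) = T(s,0) = 2 \sin(2 s)$. The boundary conditions carry over: $u(0,\tau) = u(\pi,\tau) = 0$.
Separating variables: $u = \sum c_n e^{-n^2\tau} \sin(ns)$. From $u(s,0) = 2 \sin(2 s)$: $c_2=2$.
So $u(s,\tau) = 2 e^{-4 \tau} \sin(2 s)$, and $T(s,\tau) = e^{-2\tau}u(s,\tau)$.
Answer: $T(s, \tau) = 2 e^{-6 \tau} \sin(2 s)$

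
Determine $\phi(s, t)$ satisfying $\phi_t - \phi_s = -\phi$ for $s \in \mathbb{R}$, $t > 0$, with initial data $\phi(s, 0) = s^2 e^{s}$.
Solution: Substitute $\phi = e^{s}u$, i.e. $u = e^{-s}\phi$.
By the product rule, $\phi_s = e^{s}(u_s + u)$, $\phi_t = e^{s}u_t$.
Substituting into the PDE and dividing by $e^{s}$: $u_t - (u_s + u) = -u$.
The lower-order terms cancel, leaving the standard advection equation $u_t - u_s = 0$.
Initial data for $u$: $u(s,0) = e^{-s}\phi(s,0) = s^2$.
Solve for $u$:
  By method of characteristics (waves move left with speed 1):
  Along characteristics $s + t =$ const, $u$ is constant, so $u(s,t) = f(s + t)$ with $f = u( \cdot , 0)$.
Hence $u(s,t) = s^2 + 2 s t + t^2$.
Transform back: $\phi(s,t) = e^{s}u(s,t)$.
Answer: $\phi(s, t) = s^2 e^{s} + 2 s t e^{s} + t^2 e^{s}$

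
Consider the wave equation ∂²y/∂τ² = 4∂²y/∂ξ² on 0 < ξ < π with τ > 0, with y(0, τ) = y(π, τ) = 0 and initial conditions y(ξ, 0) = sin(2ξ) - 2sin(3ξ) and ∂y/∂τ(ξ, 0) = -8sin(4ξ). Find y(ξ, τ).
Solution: Using separation of variables y = X(ξ)T(τ):
Eigenfunctions: sin(nξ), n = 1, 2, 3, ...
General solution: y(ξ, τ) = Σ [A_n cos(2n τ) + B_n sin(2n τ)] sin(nξ)
From y(ξ,0) = sin(2ξ) - 2sin(3ξ): A_2=1, A_3=-2. From y_τ(ξ,0) = -8sin(4ξ), using y_τ(ξ,0) = Σ ω_n B_n sin(nξ) with ω_n = 2n: B_4 = (-8)/8 = -1.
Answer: y(ξ, τ) = sin(2ξ)cos(4τ) - 2sin(3ξ)cos(6τ) - sin(4ξ)sin(8τ)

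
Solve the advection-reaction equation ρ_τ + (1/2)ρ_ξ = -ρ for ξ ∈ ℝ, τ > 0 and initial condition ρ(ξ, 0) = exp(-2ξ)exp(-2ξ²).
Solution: Substitute ρ = exp(-2ξ)u, i.e. u = exp(2ξ)ρ.
By the product rule, ρ_ξ = exp(-2ξ)(u_ξ - 2u), ρ_τ = exp(-2ξ)u_τ.
Substituting into the PDE and dividing by exp(-2ξ): u_τ + (1/2)(u_ξ - 2u) = -u.
The lower-order terms cancel, leaving the standard advection equation u_τ + (1/2)u_ξ = 0.
Initial data for u: u(ξ,0) = exp(2ξ)ρ(ξ,0) = exp(-2ξ²).
Solve for u:
  By method of characteristics (waves move right with speed 1/2):
  Along characteristics ξ - (1/2)τ = const, u is constant, so u(ξ,τ) = f(ξ - (1/2)τ) with f = u(·, 0).
Hence u(ξ,τ) = exp(-2(ξ - τ/2)²).
Transform back: ρ(ξ,τ) = exp(-2ξ)u(ξ,τ).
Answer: ρ(ξ, τ) = exp(-2ξ)exp(-2(ξ - τ/2)²)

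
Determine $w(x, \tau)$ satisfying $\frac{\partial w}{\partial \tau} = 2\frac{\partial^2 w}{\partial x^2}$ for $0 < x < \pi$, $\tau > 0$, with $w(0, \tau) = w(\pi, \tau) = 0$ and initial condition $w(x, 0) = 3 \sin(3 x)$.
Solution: Using separation of variables $w = X(x)T(\tau)$:
Eigenfunctions: $\sin(nx)$, $n = 1, 2, 3, \ldots$
General solution: $w(x, \tau) = \sum c_n \sin(nx) e^{-2n^2 \tau}$
Matching $w(x,0) = 3 \sin(3 x)$ term by term: $c_3=3$.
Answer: $w(x, \tau) = 3 e^{-18 \tau} \sin(3 x)$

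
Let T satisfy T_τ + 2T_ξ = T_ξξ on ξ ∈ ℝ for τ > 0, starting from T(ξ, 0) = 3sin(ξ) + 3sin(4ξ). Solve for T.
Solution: Moving frame: η = ξ - 2τ, σ = τ, T = u(η,σ), so T_τ = u_σ - 2u_η and T_ξξ = u_ηη.
Hence T_τ + 2T_ξ = u_σ and the PDE becomes the heat equation u_σ = u_ηη on η ∈ ℝ.
Initial data: u(η,0) = T(η,0) = 3sin(η) + 3sin(4η). Each mode sin(nη) decays as exp(-n²σ) on ℝ, so u(η,σ) = Σ c_n exp(-n²σ) sin(nη) with c_1=3, c_4=3: u(η,σ) = 3exp(-σ)sin(η) + 3exp(-16σ)sin(4η).
Substituting back: T(ξ,τ) = u(ξ - 2τ, τ).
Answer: T(ξ, τ) = 3exp(-τ)sin(ξ - 2τ) + 3exp(-16τ)sin(4ξ - 8τ)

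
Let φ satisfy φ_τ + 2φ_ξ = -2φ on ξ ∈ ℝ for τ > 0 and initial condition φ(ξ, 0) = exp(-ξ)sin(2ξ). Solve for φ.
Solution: Substitute φ = exp(-ξ)u.
Then φ_ξ = exp(-ξ)(u_ξ - u), φ_τ = exp(-ξ)u_τ; substituting and dividing by exp(-ξ), the lower-order terms cancel: u_τ + 2u_ξ = 0 (standard advection equation).
Data for u: u(ξ,0) = exp(ξ)φ(ξ,0) = sin(2ξ).
By characteristics (dξ/dτ = 2), u(ξ,τ) = f(ξ - 2τ) with f = u(·, 0).
So u(ξ,τ) = sin(2ξ - 4τ), and φ(ξ,τ) = exp(-ξ)u(ξ,τ).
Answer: φ(ξ, τ) = exp(-ξ)sin(2ξ - 4τ)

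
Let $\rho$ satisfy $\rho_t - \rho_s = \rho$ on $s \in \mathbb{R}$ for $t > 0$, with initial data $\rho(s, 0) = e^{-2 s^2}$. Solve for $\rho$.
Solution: Substitute $\rho = e^{t}u$.
Then $\rho_t = e^{t}(u_t + u)$, $\rho_s = e^{t}u_s$; substituting and dividing by $e^{t}$, the lower-order terms cancel: $u_t - u_s = 0$ (standard advection equation).
Data for $u$: $u(s,0) = \rho(s,0) = e^{-2 s^2}$.
By characteristics ($ds/dt = -1$), $u(s,t) = f(s + t)$ with $f = u( \cdot , 0)$.
So $u(s,t) = e^{-2 (s + t)^2}$, and $\rho(s,t) = e^{t}u(s,t)$.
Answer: $\rho(s, t) = e^{t} e^{-2 (s + t)^2}$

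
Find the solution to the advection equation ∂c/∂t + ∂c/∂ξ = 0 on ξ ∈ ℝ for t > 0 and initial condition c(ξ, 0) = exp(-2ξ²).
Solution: By characteristics (dξ/dt = 1), c(ξ,t) = f(ξ - t) with f = c(·, 0).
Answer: c(ξ, t) = exp(-2(-t + ξ)²)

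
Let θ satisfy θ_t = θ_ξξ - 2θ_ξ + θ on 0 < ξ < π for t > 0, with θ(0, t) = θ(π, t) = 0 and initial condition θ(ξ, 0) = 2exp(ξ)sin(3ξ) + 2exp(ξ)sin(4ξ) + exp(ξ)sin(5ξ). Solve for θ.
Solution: Substitute θ = exp(ξ)u, i.e. u = exp(-ξ)θ.
By the product rule, θ_ξ = exp(ξ)(u_ξ + u), θ_ξξ = exp(ξ)(u_ξξ + 2u_ξ + u), θ_t = exp(ξ)u_t.
Substituting into the PDE and dividing by exp(ξ): u_t = (u_ξξ + 2u_ξ + u) - 2(u_ξ + u) + u.
The lower-order terms cancel, leaving the standard heat equation u_t = u_ξξ.
Initial data for u: u(ξ,0) = exp(-ξ)θ(ξ,0) = 2sin(3ξ) + 2sin(4ξ) + sin(5ξ). The boundary conditions carry over: u(0,t) = u(π,t) = 0.
Solve for u:
  Using separation of variables u = X(ξ)G(t):
  Eigenfunctions: sin(nξ), n = 1, 2, 3, ...
  General solution: u(ξ, t) = Σ c_n sin(nξ) exp(-n² t)
  Matching u(ξ,0) = 2sin(3ξ) + 2sin(4ξ) + sin(5ξ) term by term: c_3=2, c_4=2, c_5=1.
Hence u(ξ,t) = 2exp(-9t)sin(3ξ) + 2exp(-16t)sin(4ξ) + exp(-25t)sin(5ξ).
Transform back: θ(ξ,t) = exp(ξ)u(ξ,t).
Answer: θ(ξ, t) = 2exp(-9t)exp(ξ)sin(3ξ) + 2exp(-16t)exp(ξ)sin(4ξ) + exp(-25t)exp(ξ)sin(5ξ)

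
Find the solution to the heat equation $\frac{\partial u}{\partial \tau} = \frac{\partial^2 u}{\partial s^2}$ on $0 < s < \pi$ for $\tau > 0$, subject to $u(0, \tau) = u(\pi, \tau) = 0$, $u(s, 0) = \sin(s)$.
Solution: Separating variables: $u = \sum c_n e^{-n^2\tau} \sin(ns)$. From $u(s,0) = \sin(s)$: $c_1=1$.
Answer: $u(s, \tau) = e^{-\tau} \sin(s)$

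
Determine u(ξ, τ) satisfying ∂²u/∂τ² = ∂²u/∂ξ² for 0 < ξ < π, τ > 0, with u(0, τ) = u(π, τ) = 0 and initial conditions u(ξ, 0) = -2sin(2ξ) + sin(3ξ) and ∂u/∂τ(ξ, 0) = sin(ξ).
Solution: Separating variables: u = Σ [A_n cos(ω_n τ) + B_n sin(ω_n τ)] sin(nξ), ω_n = n. From ICs (B_n = velocity coefficient / ω_n): A_2=-2, A_3=1, B_1=1.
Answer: u(ξ, τ) = sin(ξ)sin(τ) - 2sin(2ξ)cos(2τ) + sin(3ξ)cos(3τ)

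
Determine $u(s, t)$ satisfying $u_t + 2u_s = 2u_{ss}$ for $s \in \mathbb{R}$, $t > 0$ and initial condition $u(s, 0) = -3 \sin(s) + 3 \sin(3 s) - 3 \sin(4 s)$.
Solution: Change to a moving frame: let $\eta = s - 2t$, $\sigma = t$ and write $u(s,t) = w(\eta,\sigma)$.
By the chain rule $u_t = w_{\sigma} - 2w_{\eta}$, $u_s = w_{\eta}$, $u_{ss} = w_{\eta\eta}$.
Then $u_t + 2u_s = w_{\sigma}$: the advection term cancels and the PDE becomes the heat equation $w_{\sigma} = 2w_{\eta\eta}$ on $\eta \in \mathbb{R}$.
Initial data: $w(\eta,0) = u(\eta,0) = -3 \sin(\eta) + 3 \sin(3 \eta) - 3 \sin(4 \eta)$.
On $\eta \in \mathbb{R}$ each mode satisfies $(\sin(n\eta))'' = -n^2 \sin(n\eta)$, so $e^{-2n^2\sigma} \sin(n\eta)$ solves the heat equation; by superposition $w(\eta,\sigma) = \sum c_n e^{-2n^2\sigma} \sin(n\eta)$.
Reading off the coefficients: $c_1=-3, c_3=3, c_4=-3$, so $w(\eta,\sigma) = -3 e^{-2 \sigma} \sin(\eta) + 3 e^{-18 \sigma} \sin(3 \eta) - 3 e^{-32 \sigma} \sin(4 \eta)$.
Substituting back $\eta = s - 2t$, $\sigma = t$: $u(s,t) = w(s - 2t, t)$.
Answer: $u(s, t) = -3 e^{-2 t} \sin(s - 2 t) + 3 e^{-18 t} \sin(3 s - 6 t) - 3 e^{-32 t} \sin(4 s - 8 t)$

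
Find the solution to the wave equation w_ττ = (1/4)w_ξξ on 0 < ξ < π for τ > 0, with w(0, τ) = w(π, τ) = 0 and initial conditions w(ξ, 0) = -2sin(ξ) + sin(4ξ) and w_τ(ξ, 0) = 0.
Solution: Using separation of variables w = X(ξ)T(τ):
Eigenfunctions: sin(nξ), n = 1, 2, 3, ...
General solution: w(ξ, τ) = Σ [A_n cos(n τ/2) + B_n sin(n τ/2)] sin(nξ)
From w(ξ,0) = -2sin(ξ) + sin(4ξ): A_1=-2, A_4=1. From w_τ(ξ,0) = 0: all B_n = 0.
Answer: w(ξ, τ) = -2sin(ξ)cos(τ/2) + sin(4ξ)cos(2τ)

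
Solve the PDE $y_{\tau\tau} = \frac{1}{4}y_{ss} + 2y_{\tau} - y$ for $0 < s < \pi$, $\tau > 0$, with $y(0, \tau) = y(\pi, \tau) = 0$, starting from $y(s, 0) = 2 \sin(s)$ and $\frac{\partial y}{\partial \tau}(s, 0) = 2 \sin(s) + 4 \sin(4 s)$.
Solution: Substitute $y = e^{\tau}u$.
Then $y_{\tau} = e^{\tau}(u_{\tau} + u)$, $y_{\tau\tau} = e^{\tau}(u_{\tau\tau} + 2u_{\tau} + u)$, $y_{ss} = e^{\tau}u_{ss}$; substituting and dividing by $e^{\tau}$, the lower-order terms cancel: $u_{\tau\tau} = \frac{1}{4}u_{ss}$ (standard wave equation).
Data for $u$: $u(s,0) = y(s,0) = 2 \sin(s)$; $u_{\tau}(s,0) = y_{\tau}(s,0) - y(s,0) = 4 \sin(4 s)$. The boundary conditions carry over: $u(0,\tau) = u(\pi,\tau) = 0$.
Separating variables: $u = \sum [A_n \cos(\omega_n \tau) + B_n \sin(\omega_n \tau)] \sin(ns)$, $\omega_n = n/2$. From ICs ($B_n$ = velocity coefficient / $\omega_n$): $A_1=2, B_4=2$.
So $u(s,\tau) = 2 \sin(s) \cos(\tau/2) + 2 \sin(4 s) \sin(2 \tau)$, and $y(s,\tau) = e^{\tau}u(s,\tau)$.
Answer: $y(s, \tau) = 2 e^{\tau} \sin(2 \tau) \sin(4 s) + 2 e^{\tau} \sin(s) \cos(\tau/2)$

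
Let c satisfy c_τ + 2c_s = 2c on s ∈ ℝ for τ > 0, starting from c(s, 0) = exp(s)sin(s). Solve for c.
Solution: Substitute c = exp(s)u.
Then c_s = exp(s)(u_s + u), c_τ = exp(s)u_τ; substituting and dividing by exp(s), the lower-order terms cancel: u_τ + 2u_s = 0 (standard advection equation).
Data for u: u(s,0) = exp(-s)c(s,0) = sin(s).
By characteristics (ds/dτ = 2), u(s,τ) = f(s - 2τ) with f = u(·, 0).
So u(s,τ) = sin(s - 2τ), and c(s,τ) = exp(s)u(s,τ).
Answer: c(s, τ) = exp(s)sin(s - 2τ)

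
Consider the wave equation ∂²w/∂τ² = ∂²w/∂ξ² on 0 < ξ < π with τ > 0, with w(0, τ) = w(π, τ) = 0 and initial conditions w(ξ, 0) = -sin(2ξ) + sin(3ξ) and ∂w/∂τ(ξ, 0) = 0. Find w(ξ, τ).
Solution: Using separation of variables w = X(ξ)T(τ):
Eigenfunctions: sin(nξ), n = 1, 2, 3, ...
General solution: w(ξ, τ) = Σ [A_n cos(n τ) + B_n sin(n τ)] sin(nξ)
From w(ξ,0) = -sin(2ξ) + sin(3ξ): A_2=-1, A_3=1. From w_τ(ξ,0) = 0: all B_n = 0.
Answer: w(ξ, τ) = -sin(2ξ)cos(2τ) + sin(3ξ)cos(3τ)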